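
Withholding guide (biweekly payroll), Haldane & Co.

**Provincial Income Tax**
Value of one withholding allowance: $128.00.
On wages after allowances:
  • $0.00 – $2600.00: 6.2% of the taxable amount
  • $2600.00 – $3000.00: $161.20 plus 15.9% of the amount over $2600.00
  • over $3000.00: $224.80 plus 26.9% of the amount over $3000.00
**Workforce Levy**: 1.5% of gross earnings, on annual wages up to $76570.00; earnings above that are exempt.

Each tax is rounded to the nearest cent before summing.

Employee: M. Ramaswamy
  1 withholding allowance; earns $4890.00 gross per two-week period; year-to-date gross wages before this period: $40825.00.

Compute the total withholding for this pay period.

$772.13

Provincial Income Tax: taxable = $4890.00 − 1×$128.00 = $4762.00
  $224.80 + 26.9% × ($4762.00 − $3000.00) = $224.80 + 26.9% × $1762.00 = $698.78
Workforce Levy: 1.5% × $4890.00 = $73.35
Total: $698.78 + $73.35 = $772.13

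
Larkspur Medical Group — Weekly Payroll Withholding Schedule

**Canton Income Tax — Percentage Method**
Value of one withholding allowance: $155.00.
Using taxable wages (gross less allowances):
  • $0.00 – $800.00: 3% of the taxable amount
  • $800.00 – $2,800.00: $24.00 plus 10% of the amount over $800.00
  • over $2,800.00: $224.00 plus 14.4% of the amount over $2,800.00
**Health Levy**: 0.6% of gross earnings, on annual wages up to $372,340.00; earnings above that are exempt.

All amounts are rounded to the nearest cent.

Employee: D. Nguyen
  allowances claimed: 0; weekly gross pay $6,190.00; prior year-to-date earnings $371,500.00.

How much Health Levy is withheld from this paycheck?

$5.04

Health Levy: cap $372,340.00 − YTD $371,500.00 = $840.00 subject; 0.6% × $840.00 = $5.04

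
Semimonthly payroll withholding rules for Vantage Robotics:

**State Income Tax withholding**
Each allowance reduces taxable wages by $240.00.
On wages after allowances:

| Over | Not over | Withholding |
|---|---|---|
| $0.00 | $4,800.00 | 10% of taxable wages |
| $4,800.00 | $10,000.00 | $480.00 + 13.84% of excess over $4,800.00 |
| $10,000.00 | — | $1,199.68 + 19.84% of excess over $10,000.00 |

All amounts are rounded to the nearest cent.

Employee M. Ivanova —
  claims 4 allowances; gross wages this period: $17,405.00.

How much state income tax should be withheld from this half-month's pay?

$2,478.37

State Income Tax: taxable = $17,405.00 − 4×$240.00 = $16,445.00
  $1,199.68 + 19.84% × ($16,445.00 − $10,000.00) = $1,199.68 + 19.84% × $6,445.00 = $2,478.37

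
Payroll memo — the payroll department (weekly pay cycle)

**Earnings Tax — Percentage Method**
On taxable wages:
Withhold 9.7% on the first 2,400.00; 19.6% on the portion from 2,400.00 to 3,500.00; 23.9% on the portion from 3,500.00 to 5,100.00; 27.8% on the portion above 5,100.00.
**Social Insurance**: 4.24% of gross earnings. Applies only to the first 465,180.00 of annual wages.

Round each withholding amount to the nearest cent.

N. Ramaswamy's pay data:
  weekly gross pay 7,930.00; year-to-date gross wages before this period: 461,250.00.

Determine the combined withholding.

1,784.17

Earnings Tax: taxable = 7,930.00
  830.80 + 27.8% × (7,930.00 − 5,100.00) = 830.80 + 27.8% × 2,830.00 = 1,617.54
Social Insurance: cap 465,180.00 − YTD 461,250.00 = 3,930.00 subject; 4.24% × 3,930.00 = 166.63
Total: 1,617.54 + 166.63 = 1,784.17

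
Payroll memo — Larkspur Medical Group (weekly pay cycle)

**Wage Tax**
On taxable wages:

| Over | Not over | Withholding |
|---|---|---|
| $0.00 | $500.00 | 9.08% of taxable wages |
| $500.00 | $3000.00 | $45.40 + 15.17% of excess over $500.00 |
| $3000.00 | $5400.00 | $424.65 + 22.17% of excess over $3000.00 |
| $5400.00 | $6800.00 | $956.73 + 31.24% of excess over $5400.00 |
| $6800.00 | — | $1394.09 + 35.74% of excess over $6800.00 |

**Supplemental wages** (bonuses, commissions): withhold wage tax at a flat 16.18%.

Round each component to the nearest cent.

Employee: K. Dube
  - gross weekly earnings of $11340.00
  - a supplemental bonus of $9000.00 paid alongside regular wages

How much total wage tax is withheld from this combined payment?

$4472.89

Wage Tax: taxable = $11340.00
  $1394.09 + 35.74% × ($11340.00 − $6800.00) = $1394.09 + 35.74% × $4540.00 = $3016.69
Supplemental (16.18% flat on bonus): 16.18% × $9000.00 = $1456.20
Total wage tax: $3016.69 + $1456.20 = $4472.89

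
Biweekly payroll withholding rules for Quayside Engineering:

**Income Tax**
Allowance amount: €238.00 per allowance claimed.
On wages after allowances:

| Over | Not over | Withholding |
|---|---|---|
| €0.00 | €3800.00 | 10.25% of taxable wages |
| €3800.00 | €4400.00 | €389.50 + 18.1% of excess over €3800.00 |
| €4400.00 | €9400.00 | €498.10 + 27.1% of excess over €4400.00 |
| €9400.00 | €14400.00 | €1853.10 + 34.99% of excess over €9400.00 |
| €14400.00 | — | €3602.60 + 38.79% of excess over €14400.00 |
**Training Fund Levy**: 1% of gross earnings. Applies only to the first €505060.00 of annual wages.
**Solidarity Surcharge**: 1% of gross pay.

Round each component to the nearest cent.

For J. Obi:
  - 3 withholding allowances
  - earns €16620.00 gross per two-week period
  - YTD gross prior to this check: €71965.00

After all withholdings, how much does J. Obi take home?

€12100.82

Income Tax: taxable = €16620.00 − 3×€238.00 = €15906.00
  €3602.60 + 38.79% × (€15906.00 − €14400.00) = €3602.60 + 38.79% × €1506.00 = €4186.78
Training Fund Levy: 1% × €16620.00 = €166.20
Solidarity Surcharge: 1% × €16620.00 = €166.20
Total withheld: €4186.78 + €166.20 + €166.20 = €4519.18
Net pay: €16620.00 − €4519.18 = €12100.82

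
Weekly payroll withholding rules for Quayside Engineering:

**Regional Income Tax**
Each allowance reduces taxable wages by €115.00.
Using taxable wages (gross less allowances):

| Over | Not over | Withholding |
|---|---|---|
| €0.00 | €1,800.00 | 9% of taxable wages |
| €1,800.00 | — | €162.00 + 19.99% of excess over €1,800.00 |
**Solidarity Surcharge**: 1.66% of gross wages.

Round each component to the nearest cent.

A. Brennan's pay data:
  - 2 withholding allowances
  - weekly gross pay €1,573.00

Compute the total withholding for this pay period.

Regional Income Tax: taxable = €1,573.00 − 2×€115.00 = €1,343.00
  9% × €1,343.00 = €120.87
Solidarity Surcharge: 1.66% × €1,573.00 = €26.11
Total: €120.87 + €26.11 = €146.98

€146.98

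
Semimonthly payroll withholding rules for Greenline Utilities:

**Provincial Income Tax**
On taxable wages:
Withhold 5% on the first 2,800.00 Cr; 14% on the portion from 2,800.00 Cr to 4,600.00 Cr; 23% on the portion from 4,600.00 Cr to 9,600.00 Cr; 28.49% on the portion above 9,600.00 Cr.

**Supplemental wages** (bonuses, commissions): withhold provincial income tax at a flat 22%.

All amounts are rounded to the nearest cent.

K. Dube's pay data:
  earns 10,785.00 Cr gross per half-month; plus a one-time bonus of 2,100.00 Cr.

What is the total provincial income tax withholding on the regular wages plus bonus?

Provincial Income Tax: taxable = 10,785.00 Cr
  1,542.00 Cr + 28.49% × (10,785.00 Cr − 9,600.00 Cr) = 1,542.00 Cr + 28.49% × 1,185.00 Cr = 1,879.61 Cr
Supplemental (22% flat on bonus): 22% × 2,100.00 Cr = 462.00 Cr
Total provincial income tax: 1,879.61 Cr + 462.00 Cr = 2,341.61 Cr

2,341.61 Cr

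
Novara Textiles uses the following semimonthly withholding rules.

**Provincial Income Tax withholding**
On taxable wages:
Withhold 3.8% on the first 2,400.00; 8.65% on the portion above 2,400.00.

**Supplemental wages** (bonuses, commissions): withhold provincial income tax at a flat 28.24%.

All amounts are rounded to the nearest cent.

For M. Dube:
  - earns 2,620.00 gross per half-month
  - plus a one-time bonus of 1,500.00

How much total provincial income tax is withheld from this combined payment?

Provincial Income Tax: taxable = 2,620.00
  91.20 + 8.65% × (2,620.00 − 2,400.00) = 91.20 + 8.65% × 220.00 = 110.23
Supplemental (28.24% flat on bonus): 28.24% × 1,500.00 = 423.60
Total provincial income tax: 110.23 + 423.60 = 533.83

533.83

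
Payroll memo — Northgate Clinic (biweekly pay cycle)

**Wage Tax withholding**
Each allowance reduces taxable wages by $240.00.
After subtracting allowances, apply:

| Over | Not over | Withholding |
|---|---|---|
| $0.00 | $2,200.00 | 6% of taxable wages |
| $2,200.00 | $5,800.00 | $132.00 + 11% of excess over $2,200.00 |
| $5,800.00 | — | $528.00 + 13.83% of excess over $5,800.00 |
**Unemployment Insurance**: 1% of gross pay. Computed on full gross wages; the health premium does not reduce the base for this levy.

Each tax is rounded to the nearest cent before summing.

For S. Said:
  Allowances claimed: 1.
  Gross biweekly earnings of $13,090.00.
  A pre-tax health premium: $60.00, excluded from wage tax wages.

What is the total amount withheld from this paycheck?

Wage Tax: taxable = $13,090.00 − $60.00 − 1×$240.00 = $12,790.00
  $528.00 + 13.83% × ($12,790.00 − $5,800.00) = $528.00 + 13.83% × $6,990.00 = $1,494.72
Unemployment Insurance: 1% × $13,090.00 = $130.90
Total: $1,494.72 + $130.90 = $1,625.62

$1,625.62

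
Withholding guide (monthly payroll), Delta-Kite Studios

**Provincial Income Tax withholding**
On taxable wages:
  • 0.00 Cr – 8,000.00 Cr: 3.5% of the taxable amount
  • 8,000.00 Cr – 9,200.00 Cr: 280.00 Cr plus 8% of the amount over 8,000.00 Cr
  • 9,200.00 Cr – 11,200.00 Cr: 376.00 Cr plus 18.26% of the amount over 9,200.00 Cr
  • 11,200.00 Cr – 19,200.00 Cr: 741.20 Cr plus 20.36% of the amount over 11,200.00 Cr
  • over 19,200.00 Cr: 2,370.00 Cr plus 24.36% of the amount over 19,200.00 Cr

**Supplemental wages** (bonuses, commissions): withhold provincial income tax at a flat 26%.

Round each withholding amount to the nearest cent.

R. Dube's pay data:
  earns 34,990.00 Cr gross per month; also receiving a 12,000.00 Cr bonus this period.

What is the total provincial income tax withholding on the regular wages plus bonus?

9,336.44 Cr

Provincial Income Tax: taxable = 34,990.00 Cr
  2,370.00 Cr + 24.36% × (34,990.00 Cr − 19,200.00 Cr) = 2,370.00 Cr + 24.36% × 15,790.00 Cr = 6,216.44 Cr
Supplemental (26% flat on bonus): 26% × 12,000.00 Cr = 3,120.00 Cr
Total provincial income tax: 6,216.44 Cr + 3,120.00 Cr = 9,336.44 Cr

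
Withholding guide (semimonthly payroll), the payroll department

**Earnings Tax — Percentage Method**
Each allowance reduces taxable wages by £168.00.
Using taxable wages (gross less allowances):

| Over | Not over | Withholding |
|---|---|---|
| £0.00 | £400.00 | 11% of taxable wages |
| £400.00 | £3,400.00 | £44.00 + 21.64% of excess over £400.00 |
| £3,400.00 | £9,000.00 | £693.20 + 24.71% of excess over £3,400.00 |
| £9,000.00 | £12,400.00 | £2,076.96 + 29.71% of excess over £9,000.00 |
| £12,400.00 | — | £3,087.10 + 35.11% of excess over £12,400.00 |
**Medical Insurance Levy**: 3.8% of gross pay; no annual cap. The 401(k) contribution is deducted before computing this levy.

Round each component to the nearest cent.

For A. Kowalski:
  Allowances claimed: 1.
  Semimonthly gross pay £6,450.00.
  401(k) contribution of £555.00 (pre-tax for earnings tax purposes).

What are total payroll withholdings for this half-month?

£1,492.21

Earnings Tax: taxable = £6,450.00 − £555.00 − 1×£168.00 = £5,727.00
  £693.20 + 24.71% × (£5,727.00 − £3,400.00) = £693.20 + 24.71% × £2,327.00 = £1,268.20
Medical Insurance Levy: 3.8% × £5,895.00 = £224.01
Total: £1,268.20 + £224.01 = £1,492.21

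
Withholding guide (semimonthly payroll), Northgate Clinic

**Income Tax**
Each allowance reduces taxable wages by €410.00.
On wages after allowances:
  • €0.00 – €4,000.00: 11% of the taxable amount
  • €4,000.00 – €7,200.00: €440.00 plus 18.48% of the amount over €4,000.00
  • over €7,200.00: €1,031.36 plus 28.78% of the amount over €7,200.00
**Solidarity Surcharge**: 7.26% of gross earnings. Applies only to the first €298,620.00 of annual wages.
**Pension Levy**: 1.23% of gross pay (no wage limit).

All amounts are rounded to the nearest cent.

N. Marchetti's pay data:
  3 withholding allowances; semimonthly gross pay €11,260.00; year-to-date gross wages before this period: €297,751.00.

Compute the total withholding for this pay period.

Income Tax: taxable = €11,260.00 − 3×€410.00 = €10,030.00
  €1,031.36 + 28.78% × (€10,030.00 − €7,200.00) = €1,031.36 + 28.78% × €2,830.00 = €1,845.83
Solidarity Surcharge: cap €298,620.00 − YTD €297,751.00 = €869.00 subject; 7.26% × €869.00 = €63.09
Pension Levy: 1.23% × €11,260.00 = €138.50
Total: €1,845.83 + €63.09 + €138.50 = €2,047.42

€2,047.42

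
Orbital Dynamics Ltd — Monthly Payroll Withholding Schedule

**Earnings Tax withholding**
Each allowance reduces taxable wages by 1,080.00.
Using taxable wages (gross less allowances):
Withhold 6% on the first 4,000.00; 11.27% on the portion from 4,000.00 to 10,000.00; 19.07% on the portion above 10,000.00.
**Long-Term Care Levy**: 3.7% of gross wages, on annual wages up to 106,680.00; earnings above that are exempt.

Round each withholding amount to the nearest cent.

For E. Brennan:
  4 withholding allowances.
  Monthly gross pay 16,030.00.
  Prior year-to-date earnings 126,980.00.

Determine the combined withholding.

Earnings Tax: taxable = 16,030.00 − 4×1,080.00 = 11,710.00
  916.20 + 19.07% × (11,710.00 − 10,000.00) = 916.20 + 19.07% × 1,710.00 = 1,242.30
Long-Term Care Levy: YTD 126,980.00 ≥ cap 106,680.00 → 0.00
Total: 1,242.30 + 0.00 = 1,242.30

1,242.30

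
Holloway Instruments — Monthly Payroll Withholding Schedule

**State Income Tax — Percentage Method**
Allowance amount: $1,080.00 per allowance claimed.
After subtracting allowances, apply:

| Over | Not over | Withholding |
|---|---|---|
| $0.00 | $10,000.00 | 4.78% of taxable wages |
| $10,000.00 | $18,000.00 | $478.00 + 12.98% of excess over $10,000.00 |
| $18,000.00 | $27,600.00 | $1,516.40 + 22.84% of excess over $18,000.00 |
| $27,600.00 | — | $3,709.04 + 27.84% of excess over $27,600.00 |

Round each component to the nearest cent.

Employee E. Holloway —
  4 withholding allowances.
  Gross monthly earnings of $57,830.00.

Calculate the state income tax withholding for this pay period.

$10,922.38

State Income Tax: taxable = $57,830.00 − 4×$1,080.00 = $53,510.00
  $3,709.04 + 27.84% × ($53,510.00 − $27,600.00) = $3,709.04 + 27.84% × $25,910.00 = $10,922.38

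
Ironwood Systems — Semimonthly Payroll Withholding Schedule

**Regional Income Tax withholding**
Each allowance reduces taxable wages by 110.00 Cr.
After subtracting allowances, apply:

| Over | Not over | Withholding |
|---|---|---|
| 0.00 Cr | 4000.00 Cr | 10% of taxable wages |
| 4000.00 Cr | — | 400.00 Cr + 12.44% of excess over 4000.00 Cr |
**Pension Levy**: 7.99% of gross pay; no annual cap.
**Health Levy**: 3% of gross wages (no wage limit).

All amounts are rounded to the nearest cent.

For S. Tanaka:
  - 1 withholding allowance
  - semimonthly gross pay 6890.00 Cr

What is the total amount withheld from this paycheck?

Regional Income Tax: taxable = 6890.00 Cr − 1×110.00 Cr = 6780.00 Cr
  400.00 Cr + 12.44% × (6780.00 Cr − 4000.00 Cr) = 400.00 Cr + 12.44% × 2780.00 Cr = 745.83 Cr
Pension Levy: 7.99% × 6890.00 Cr = 550.51 Cr
Health Levy: 3% × 6890.00 Cr = 206.70 Cr
Total: 745.83 Cr + 550.51 Cr + 206.70 Cr = 1503.04 Cr

1503.04 Cr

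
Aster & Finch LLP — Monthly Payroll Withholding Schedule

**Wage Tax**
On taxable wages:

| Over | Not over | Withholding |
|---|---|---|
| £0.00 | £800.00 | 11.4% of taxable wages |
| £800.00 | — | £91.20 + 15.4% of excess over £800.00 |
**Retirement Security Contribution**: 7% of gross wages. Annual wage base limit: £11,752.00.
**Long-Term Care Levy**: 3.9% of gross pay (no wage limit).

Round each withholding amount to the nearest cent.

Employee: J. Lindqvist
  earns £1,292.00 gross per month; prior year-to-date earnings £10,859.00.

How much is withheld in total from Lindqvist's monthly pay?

£279.87

Wage Tax: taxable = £1,292.00
  £91.20 + 15.4% × (£1,292.00 − £800.00) = £91.20 + 15.4% × £492.00 = £166.97
Retirement Security Contribution: cap £11,752.00 − YTD £10,859.00 = £893.00 subject; 7% × £893.00 = £62.51
Long-Term Care Levy: 3.9% × £1,292.00 = £50.39
Total: £166.97 + £62.51 + £50.39 = £279.87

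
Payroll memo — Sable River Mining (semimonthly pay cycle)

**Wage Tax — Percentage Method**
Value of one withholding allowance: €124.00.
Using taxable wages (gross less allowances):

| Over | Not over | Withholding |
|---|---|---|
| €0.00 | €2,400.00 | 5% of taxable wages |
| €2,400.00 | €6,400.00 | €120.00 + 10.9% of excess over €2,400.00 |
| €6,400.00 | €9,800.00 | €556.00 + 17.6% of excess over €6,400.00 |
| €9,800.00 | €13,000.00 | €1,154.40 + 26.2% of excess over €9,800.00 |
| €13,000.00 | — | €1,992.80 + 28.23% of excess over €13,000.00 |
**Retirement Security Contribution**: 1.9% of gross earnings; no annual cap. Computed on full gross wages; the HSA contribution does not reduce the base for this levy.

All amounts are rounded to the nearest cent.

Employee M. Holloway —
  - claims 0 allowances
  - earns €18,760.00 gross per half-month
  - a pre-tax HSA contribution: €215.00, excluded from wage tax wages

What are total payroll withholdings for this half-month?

Wage Tax: taxable = €18,760.00 − €215.00 = €18,545.00
  €1,992.80 + 28.23% × (€18,545.00 − €13,000.00) = €1,992.80 + 28.23% × €5,545.00 = €3,558.15
Retirement Security Contribution: 1.9% × €18,760.00 = €356.44
Total: €3,558.15 + €356.44 = €3,914.59

€3,914.59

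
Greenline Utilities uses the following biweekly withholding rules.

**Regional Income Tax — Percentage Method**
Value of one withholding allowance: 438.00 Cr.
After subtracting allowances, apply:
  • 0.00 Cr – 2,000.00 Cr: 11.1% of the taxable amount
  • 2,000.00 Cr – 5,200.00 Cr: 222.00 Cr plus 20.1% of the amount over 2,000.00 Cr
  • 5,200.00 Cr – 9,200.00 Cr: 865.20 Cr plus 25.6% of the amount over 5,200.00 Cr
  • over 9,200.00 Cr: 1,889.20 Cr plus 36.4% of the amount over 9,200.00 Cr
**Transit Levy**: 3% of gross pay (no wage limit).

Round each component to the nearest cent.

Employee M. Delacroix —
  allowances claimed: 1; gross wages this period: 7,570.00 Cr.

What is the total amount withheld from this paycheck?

Regional Income Tax: taxable = 7,570.00 Cr − 1×438.00 Cr = 7,132.00 Cr
  865.20 Cr + 25.6% × (7,132.00 Cr − 5,200.00 Cr) = 865.20 Cr + 25.6% × 1,932.00 Cr = 1,359.79 Cr
Transit Levy: 3% × 7,570.00 Cr = 227.10 Cr
Total: 1,359.79 Cr + 227.10 Cr = 1,586.89 Cr

1,586.89 Cr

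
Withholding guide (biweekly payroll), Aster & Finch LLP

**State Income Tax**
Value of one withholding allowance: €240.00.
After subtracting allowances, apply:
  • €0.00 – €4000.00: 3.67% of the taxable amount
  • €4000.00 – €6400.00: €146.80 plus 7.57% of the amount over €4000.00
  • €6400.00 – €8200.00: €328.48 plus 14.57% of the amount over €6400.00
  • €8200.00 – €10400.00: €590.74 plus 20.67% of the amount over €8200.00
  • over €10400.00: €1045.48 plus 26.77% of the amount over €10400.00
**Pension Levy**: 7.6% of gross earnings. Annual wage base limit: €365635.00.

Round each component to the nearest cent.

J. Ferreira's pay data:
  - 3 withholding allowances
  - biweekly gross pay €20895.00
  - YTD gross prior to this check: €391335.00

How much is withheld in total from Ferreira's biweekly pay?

€3662.25

State Income Tax: taxable = €20895.00 − 3×€240.00 = €20175.00
  €1045.48 + 26.77% × (€20175.00 − €10400.00) = €1045.48 + 26.77% × €9775.00 = €3662.25
Pension Levy: YTD €391335.00 ≥ cap €365635.00 → €0.00
Total: €3662.25 + €0.00 = €3662.25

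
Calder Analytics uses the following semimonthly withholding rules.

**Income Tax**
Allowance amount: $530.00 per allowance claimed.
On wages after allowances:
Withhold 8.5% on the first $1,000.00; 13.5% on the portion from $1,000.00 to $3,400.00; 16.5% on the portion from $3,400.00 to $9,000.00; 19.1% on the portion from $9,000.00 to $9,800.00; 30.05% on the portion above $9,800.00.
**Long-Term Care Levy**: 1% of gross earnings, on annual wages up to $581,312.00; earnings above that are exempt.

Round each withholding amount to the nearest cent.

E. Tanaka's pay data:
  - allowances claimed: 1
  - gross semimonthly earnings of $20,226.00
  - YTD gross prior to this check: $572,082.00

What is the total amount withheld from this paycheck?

Income Tax: taxable = $20,226.00 − 1×$530.00 = $19,696.00
  $1,485.80 + 30.05% × ($19,696.00 − $9,800.00) = $1,485.80 + 30.05% × $9,896.00 = $4,459.55
Long-Term Care Levy: cap $581,312.00 − YTD $572,082.00 = $9,230.00 subject; 1% × $9,230.00 = $92.30
Total: $4,459.55 + $92.30 = $4,551.85

$4,551.85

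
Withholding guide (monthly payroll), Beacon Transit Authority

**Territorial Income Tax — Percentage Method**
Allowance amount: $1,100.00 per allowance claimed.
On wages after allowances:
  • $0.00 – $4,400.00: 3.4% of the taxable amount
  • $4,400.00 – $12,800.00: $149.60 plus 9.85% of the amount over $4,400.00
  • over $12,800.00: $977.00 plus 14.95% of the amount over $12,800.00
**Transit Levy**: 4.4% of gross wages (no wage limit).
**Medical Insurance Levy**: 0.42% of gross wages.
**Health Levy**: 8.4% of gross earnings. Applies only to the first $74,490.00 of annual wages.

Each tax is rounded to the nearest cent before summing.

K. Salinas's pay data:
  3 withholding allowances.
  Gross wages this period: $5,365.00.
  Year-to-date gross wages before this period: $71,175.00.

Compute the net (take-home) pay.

$4,757.74

Territorial Income Tax: taxable = $5,365.00 − 3×$1,100.00 = $2,065.00
  3.4% × $2,065.00 = $70.21
Transit Levy: 4.4% × $5,365.00 = $236.06
Medical Insurance Levy: 0.42% × $5,365.00 = $22.53
Health Levy: cap $74,490.00 − YTD $71,175.00 = $3,315.00 subject; 8.4% × $3,315.00 = $278.46
Total withheld: $70.21 + $236.06 + $22.53 + $278.46 = $607.26
Net pay: $5,365.00 − $607.26 = $4,757.74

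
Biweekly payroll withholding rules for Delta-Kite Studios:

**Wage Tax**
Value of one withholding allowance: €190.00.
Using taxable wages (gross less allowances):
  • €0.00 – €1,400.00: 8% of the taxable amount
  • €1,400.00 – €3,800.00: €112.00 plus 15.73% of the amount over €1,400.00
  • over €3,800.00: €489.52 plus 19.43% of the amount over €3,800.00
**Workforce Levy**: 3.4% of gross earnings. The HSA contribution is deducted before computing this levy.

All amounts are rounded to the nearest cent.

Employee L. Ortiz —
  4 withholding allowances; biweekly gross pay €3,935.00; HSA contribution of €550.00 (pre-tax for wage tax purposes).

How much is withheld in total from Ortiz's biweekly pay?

Wage Tax: taxable = €3,935.00 − €550.00 − 4×€190.00 = €2,625.00
  €112.00 + 15.73% × (€2,625.00 − €1,400.00) = €112.00 + 15.73% × €1,225.00 = €304.69
Workforce Levy: 3.4% × €3,385.00 = €115.09
Total: €304.69 + €115.09 = €419.78

€419.78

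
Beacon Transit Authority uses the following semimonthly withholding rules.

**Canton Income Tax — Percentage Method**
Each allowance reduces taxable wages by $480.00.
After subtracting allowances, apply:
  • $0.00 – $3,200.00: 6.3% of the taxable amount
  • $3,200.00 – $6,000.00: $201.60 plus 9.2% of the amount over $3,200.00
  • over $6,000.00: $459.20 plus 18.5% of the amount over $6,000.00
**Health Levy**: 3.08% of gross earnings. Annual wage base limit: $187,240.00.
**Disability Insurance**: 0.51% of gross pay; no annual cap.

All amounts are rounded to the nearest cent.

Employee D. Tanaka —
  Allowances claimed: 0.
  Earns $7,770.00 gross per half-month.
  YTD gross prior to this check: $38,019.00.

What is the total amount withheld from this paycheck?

$1,065.60

Canton Income Tax: taxable = $7,770.00
  $459.20 + 18.5% × ($7,770.00 − $6,000.00) = $459.20 + 18.5% × $1,770.00 = $786.65
Health Levy: 3.08% × $7,770.00 = $239.32
Disability Insurance: 0.51% × $7,770.00 = $39.63
Total: $786.65 + $239.32 + $39.63 = $1,065.60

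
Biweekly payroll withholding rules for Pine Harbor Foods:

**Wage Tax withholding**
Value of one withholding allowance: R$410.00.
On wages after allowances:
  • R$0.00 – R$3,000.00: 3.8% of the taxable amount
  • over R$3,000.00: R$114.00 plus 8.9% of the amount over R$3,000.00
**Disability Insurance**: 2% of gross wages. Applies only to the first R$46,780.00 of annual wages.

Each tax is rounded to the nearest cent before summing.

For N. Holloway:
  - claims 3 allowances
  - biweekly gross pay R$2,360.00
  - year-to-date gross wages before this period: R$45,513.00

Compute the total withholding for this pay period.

Wage Tax: taxable = R$2,360.00 − 3×R$410.00 = R$1,130.00
  3.8% × R$1,130.00 = R$42.94
Disability Insurance: cap R$46,780.00 − YTD R$45,513.00 = R$1,267.00 subject; 2% × R$1,267.00 = R$25.34
Total: R$42.94 + R$25.34 = R$68.28

R$68.28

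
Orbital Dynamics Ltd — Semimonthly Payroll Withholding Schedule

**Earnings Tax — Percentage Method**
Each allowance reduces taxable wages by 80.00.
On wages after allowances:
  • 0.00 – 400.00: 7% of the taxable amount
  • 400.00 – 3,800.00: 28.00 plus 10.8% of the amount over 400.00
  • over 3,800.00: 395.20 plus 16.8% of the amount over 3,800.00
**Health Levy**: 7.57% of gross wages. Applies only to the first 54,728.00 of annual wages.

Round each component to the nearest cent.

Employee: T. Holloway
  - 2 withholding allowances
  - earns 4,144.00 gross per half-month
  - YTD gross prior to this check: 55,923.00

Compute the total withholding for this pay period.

Earnings Tax: taxable = 4,144.00 − 2×80.00 = 3,984.00
  395.20 + 16.8% × (3,984.00 − 3,800.00) = 395.20 + 16.8% × 184.00 = 426.11
Health Levy: YTD 55,923.00 ≥ cap 54,728.00 → 0.00
Total: 426.11 + 0.00 = 426.11

426.11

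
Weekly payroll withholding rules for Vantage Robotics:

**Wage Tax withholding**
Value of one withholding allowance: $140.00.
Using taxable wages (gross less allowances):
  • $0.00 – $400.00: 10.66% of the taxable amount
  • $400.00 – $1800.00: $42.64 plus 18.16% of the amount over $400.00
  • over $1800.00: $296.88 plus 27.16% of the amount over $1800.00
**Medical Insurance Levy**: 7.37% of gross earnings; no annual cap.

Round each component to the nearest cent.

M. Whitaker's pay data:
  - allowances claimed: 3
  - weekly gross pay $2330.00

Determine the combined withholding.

$498.48

Wage Tax: taxable = $2330.00 − 3×$140.00 = $1910.00
  $296.88 + 27.16% × ($1910.00 − $1800.00) = $296.88 + 27.16% × $110.00 = $326.76
Medical Insurance Levy: 7.37% × $2330.00 = $171.72
Total: $326.76 + $171.72 = $498.48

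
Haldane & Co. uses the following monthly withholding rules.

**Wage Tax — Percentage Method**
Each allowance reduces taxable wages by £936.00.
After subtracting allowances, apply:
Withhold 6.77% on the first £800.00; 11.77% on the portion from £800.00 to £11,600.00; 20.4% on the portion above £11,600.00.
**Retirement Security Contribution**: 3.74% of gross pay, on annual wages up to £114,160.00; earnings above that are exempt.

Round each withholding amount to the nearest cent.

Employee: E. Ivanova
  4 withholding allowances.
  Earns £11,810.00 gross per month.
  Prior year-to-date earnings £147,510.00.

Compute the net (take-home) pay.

Wage Tax: taxable = £11,810.00 − 4×£936.00 = £8,066.00
  £54.16 + 11.77% × (£8,066.00 − £800.00) = £54.16 + 11.77% × £7,266.00 = £909.37
Retirement Security Contribution: YTD £147,510.00 ≥ cap £114,160.00 → £0.00
Total withheld: £909.37 + £0.00 = £909.37
Net pay: £11,810.00 − £909.37 = £10,900.63

£10,900.63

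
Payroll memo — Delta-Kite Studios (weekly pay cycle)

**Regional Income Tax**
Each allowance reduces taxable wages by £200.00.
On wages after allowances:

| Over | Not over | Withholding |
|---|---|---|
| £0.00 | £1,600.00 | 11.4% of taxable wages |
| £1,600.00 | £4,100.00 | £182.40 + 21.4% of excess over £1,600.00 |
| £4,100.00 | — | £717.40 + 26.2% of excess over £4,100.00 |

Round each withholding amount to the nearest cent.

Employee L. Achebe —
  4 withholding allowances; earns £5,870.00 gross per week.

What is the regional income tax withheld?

Regional Income Tax: taxable = £5,870.00 − 4×£200.00 = £5,070.00
  £717.40 + 26.2% × (£5,070.00 − £4,100.00) = £717.40 + 26.2% × £970.00 = £971.54

£971.54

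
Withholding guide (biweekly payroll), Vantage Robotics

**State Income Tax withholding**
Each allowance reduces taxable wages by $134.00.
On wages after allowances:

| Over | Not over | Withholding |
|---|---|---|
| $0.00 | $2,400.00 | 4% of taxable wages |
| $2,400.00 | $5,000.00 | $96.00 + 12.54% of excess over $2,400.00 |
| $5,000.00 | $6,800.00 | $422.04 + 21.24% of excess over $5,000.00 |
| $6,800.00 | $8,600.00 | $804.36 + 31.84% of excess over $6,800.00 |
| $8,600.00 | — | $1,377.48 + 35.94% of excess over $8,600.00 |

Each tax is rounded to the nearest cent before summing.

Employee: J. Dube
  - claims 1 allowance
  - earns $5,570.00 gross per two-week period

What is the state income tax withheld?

State Income Tax: taxable = $5,570.00 − 1×$134.00 = $5,436.00
  $422.04 + 21.24% × ($5,436.00 − $5,000.00) = $422.04 + 21.24% × $436.00 = $514.65

$514.65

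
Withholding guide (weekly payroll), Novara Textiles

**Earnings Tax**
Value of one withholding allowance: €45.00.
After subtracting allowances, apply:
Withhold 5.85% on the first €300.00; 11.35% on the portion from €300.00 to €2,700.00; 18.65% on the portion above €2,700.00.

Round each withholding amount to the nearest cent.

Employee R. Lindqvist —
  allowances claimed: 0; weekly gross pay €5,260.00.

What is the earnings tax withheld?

€767.39

Earnings Tax: taxable = €5,260.00
  €289.95 + 18.65% × (€5,260.00 − €2,700.00) = €289.95 + 18.65% × €2,560.00 = €767.39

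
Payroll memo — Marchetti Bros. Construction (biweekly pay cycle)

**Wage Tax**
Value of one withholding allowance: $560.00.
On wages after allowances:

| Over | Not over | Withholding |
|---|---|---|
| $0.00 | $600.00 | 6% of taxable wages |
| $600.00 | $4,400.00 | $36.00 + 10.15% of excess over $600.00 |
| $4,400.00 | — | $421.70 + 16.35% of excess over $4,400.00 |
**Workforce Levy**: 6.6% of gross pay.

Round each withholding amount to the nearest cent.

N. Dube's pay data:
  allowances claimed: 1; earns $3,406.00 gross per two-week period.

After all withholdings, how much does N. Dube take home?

$2,917.23

Wage Tax: taxable = $3,406.00 − 1×$560.00 = $2,846.00
  $36.00 + 10.15% × ($2,846.00 − $600.00) = $36.00 + 10.15% × $2,246.00 = $263.97
Workforce Levy: 6.6% × $3,406.00 = $224.80
Total withheld: $263.97 + $224.80 = $488.77
Net pay: $3,406.00 − $488.77 = $2,917.23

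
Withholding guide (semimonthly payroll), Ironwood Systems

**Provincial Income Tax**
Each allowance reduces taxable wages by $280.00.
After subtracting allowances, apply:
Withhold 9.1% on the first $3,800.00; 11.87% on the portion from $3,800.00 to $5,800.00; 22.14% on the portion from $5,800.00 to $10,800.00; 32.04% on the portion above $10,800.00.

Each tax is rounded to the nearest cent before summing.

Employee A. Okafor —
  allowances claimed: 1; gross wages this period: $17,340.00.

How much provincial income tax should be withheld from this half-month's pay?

$3,695.90

Provincial Income Tax: taxable = $17,340.00 − 1×$280.00 = $17,060.00
  $1,690.20 + 32.04% × ($17,060.00 − $10,800.00) = $1,690.20 + 32.04% × $6,260.00 = $3,695.90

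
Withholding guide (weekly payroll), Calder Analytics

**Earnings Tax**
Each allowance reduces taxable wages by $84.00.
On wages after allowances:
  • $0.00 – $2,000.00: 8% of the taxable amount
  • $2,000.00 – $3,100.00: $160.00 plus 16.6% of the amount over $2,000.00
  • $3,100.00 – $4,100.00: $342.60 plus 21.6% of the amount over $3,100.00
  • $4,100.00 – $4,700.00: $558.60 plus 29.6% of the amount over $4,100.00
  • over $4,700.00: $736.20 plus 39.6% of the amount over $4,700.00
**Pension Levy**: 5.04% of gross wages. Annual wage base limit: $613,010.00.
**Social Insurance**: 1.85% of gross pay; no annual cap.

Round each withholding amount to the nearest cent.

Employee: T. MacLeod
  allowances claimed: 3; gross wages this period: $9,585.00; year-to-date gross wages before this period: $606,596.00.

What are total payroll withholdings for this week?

Earnings Tax: taxable = $9,585.00 − 3×$84.00 = $9,333.00
  $736.20 + 39.6% × ($9,333.00 − $4,700.00) = $736.20 + 39.6% × $4,633.00 = $2,570.87
Pension Levy: cap $613,010.00 − YTD $606,596.00 = $6,414.00 subject; 5.04% × $6,414.00 = $323.27
Social Insurance: 1.85% × $9,585.00 = $177.32
Total: $2,570.87 + $323.27 + $177.32 = $3,071.46

$3,071.46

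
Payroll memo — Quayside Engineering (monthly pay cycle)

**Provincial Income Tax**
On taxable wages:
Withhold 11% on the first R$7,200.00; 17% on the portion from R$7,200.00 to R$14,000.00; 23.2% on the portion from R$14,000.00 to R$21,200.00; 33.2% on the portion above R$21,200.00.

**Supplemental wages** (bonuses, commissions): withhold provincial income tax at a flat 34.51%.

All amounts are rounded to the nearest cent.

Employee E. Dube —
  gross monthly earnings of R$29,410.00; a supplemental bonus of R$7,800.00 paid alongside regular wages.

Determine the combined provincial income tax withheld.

R$9,035.90

Provincial Income Tax: taxable = R$29,410.00
  R$3,618.40 + 33.2% × (R$29,410.00 − R$21,200.00) = R$3,618.40 + 33.2% × R$8,210.00 = R$6,344.12
Supplemental (34.51% flat on bonus): 34.51% × R$7,800.00 = R$2,691.78
Total provincial income tax: R$6,344.12 + R$2,691.78 = R$9,035.90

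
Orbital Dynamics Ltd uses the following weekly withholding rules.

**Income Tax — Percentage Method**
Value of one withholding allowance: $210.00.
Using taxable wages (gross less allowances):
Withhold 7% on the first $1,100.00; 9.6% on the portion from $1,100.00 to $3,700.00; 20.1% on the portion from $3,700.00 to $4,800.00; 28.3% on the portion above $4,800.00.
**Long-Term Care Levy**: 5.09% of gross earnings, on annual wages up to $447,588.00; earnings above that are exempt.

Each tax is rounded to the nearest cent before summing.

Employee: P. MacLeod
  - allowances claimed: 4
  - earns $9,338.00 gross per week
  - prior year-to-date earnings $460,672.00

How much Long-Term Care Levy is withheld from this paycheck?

$0.00

Long-Term Care Levy: YTD $460,672.00 ≥ cap $447,588.00 → $0.00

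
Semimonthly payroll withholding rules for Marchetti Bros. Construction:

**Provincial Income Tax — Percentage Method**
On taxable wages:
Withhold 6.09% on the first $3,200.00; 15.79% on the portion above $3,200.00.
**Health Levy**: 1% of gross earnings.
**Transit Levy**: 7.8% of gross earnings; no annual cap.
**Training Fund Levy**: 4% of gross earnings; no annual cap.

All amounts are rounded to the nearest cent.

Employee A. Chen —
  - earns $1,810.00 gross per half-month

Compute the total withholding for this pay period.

$341.91

Provincial Income Tax: taxable = $1,810.00
  6.09% × $1,810.00 = $110.23
Health Levy: 1% × $1,810.00 = $18.10
Transit Levy: 7.8% × $1,810.00 = $141.18
Training Fund Levy: 4% × $1,810.00 = $72.40
Total: $110.23 + $18.10 + $141.18 + $72.40 = $341.91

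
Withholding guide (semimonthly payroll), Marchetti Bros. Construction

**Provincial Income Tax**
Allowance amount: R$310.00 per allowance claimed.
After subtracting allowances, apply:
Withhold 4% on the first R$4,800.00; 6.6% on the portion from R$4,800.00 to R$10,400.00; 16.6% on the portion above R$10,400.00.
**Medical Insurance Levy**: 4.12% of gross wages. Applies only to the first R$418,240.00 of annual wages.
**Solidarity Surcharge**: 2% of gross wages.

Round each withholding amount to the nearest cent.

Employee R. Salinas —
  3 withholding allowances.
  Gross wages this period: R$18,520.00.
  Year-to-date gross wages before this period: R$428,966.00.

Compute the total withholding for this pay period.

R$2,125.54

Provincial Income Tax: taxable = R$18,520.00 − 3×R$310.00 = R$17,590.00
  R$561.60 + 16.6% × (R$17,590.00 − R$10,400.00) = R$561.60 + 16.6% × R$7,190.00 = R$1,755.14
Medical Insurance Levy: YTD R$428,966.00 ≥ cap R$418,240.00 → R$0.00
Solidarity Surcharge: 2% × R$18,520.00 = R$370.40
Total: R$1,755.14 + R$0.00 + R$370.40 = R$2,125.54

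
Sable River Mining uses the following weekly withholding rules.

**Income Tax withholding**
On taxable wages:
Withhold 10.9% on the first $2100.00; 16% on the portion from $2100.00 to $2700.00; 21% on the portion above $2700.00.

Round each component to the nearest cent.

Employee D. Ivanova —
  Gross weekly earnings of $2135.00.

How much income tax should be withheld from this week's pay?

$234.50

Income Tax: taxable = $2135.00
  $228.90 + 16% × ($2135.00 − $2100.00) = $228.90 + 16% × $35.00 = $234.50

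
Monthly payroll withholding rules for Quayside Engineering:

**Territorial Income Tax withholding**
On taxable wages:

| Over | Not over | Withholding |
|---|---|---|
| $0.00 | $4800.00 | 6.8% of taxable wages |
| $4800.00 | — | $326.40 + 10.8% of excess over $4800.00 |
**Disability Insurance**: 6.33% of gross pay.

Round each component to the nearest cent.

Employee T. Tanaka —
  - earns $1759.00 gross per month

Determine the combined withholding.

$230.95

Territorial Income Tax: taxable = $1759.00
  6.8% × $1759.00 = $119.61
Disability Insurance: 6.33% × $1759.00 = $111.34
Total: $119.61 + $111.34 = $230.95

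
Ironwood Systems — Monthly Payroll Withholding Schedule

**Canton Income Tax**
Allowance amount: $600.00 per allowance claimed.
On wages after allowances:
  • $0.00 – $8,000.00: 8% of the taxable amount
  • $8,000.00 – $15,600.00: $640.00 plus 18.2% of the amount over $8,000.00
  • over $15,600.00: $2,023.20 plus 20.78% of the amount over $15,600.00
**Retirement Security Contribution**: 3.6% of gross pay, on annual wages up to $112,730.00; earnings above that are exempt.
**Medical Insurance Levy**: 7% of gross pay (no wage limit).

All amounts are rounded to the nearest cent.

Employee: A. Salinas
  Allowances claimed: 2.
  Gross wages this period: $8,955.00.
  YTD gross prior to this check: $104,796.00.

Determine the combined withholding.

Canton Income Tax: taxable = $8,955.00 − 2×$600.00 = $7,755.00
  8% × $7,755.00 = $620.40
Retirement Security Contribution: cap $112,730.00 − YTD $104,796.00 = $7,934.00 subject; 3.6% × $7,934.00 = $285.62
Medical Insurance Levy: 7% × $8,955.00 = $626.85
Total: $620.40 + $285.62 + $626.85 = $1,532.87

$1,532.87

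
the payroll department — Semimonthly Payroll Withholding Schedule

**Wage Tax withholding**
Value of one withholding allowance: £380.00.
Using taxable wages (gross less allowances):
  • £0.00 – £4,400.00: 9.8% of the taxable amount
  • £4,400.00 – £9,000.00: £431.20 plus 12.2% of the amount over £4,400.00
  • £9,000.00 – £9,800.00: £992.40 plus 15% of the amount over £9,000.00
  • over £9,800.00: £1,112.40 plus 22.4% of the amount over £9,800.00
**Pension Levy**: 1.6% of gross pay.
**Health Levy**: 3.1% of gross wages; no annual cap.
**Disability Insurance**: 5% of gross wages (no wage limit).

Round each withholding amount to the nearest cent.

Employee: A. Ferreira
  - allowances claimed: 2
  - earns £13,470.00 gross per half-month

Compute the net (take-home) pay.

Wage Tax: taxable = £13,470.00 − 2×£380.00 = £12,710.00
  £1,112.40 + 22.4% × (£12,710.00 − £9,800.00) = £1,112.40 + 22.4% × £2,910.00 = £1,764.24
Pension Levy: 1.6% × £13,470.00 = £215.52
Health Levy: 3.1% × £13,470.00 = £417.57
Disability Insurance: 5% × £13,470.00 = £673.50
Total withheld: £1,764.24 + £215.52 + £417.57 + £673.50 = £3,070.83
Net pay: £13,470.00 − £3,070.83 = £10,399.17

£10,399.17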